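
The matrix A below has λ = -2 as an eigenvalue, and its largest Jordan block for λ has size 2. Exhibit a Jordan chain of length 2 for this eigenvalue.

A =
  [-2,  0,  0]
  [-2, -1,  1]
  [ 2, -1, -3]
A Jordan chain for λ = -2 of length 2:
v_1 = (0, -2, 2)ᵀ
v_2 = (1, 0, 0)ᵀ

Let N = A − (-2)·I. We want v_2 with N^2 v_2 = 0 but N^1 v_2 ≠ 0; then v_{j-1} := N · v_j for j = 2, …, 2.

Pick v_2 = (1, 0, 0)ᵀ.
Then v_1 = N · v_2 = (0, -2, 2)ᵀ.

Sanity check: (A − (-2)·I) v_1 = (0, 0, 0)ᵀ = 0. ✓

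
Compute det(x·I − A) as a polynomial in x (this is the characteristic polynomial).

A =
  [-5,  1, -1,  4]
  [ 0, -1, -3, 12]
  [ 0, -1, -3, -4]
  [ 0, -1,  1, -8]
x^4 + 17*x^3 + 108*x^2 + 304*x + 320

Expanding det(x·I − A) (e.g. by cofactor expansion or by noting that A is similar to its Jordan form J, which has the same characteristic polynomial as A) gives
  χ_A(x) = x^4 + 17*x^3 + 108*x^2 + 304*x + 320
which factors as (x + 4)^3*(x + 5). The eigenvalues (with algebraic multiplicities) are λ = -5 with multiplicity 1, λ = -4 with multiplicity 3.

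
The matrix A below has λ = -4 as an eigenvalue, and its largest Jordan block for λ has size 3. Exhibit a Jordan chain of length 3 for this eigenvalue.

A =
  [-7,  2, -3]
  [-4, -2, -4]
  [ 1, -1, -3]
A Jordan chain for λ = -4 of length 3:
v_1 = (-2, 0, 2)ᵀ
v_2 = (-3, -4, 1)ᵀ
v_3 = (1, 0, 0)ᵀ

Let N = A − (-4)·I. We want v_3 with N^3 v_3 = 0 but N^2 v_3 ≠ 0; then v_{j-1} := N · v_j for j = 3, …, 2.

Pick v_3 = (1, 0, 0)ᵀ.
Then v_2 = N · v_3 = (-3, -4, 1)ᵀ.
Then v_1 = N · v_2 = (-2, 0, 2)ᵀ.

Sanity check: (A − (-4)·I) v_1 = (0, 0, 0)ᵀ = 0. ✓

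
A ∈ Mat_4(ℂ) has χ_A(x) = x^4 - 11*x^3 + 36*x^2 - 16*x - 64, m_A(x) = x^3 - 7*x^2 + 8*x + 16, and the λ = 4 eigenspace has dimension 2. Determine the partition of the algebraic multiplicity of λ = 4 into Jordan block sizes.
Block sizes for λ = 4: [2, 1]

Step 1 — from the characteristic polynomial, algebraic multiplicity of λ = 4 is 3. From dim ker(A − (4)·I) = 2, there are exactly 2 Jordan blocks for λ = 4.
Step 2 — from the minimal polynomial, the factor (x − 4)^2 tells us the largest block for λ = 4 has size 2.
Step 3 — with total size 3, 2 blocks, and largest block 2, the block sizes (in nonincreasing order) are [2, 1].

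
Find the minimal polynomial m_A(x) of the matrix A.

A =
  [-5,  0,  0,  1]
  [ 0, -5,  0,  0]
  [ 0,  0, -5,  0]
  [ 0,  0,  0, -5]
x^2 + 10*x + 25

The characteristic polynomial is χ_A(x) = (x + 5)^4, so the eigenvalues are known. The minimal polynomial is
  m_A(x) = Π_λ (x − λ)^{k_λ}
where k_λ is the size of the *largest* Jordan block for λ (equivalently, the smallest k with (A − λI)^k v = 0 for every generalised eigenvector v of λ).

  λ = -5: largest Jordan block has size 2, contributing (x + 5)^2

So m_A(x) = (x + 5)^2 = x^2 + 10*x + 25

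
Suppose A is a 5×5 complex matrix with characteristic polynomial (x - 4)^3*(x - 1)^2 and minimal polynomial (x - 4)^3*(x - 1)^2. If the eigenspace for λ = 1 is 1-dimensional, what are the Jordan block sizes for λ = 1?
Block sizes for λ = 1: [2]

Step 1 — from the characteristic polynomial, algebraic multiplicity of λ = 1 is 2. From dim ker(A − (1)·I) = 1, there are exactly 1 Jordan blocks for λ = 1.
Step 2 — from the minimal polynomial, the factor (x − 1)^2 tells us the largest block for λ = 1 has size 2.
Step 3 — with total size 2, 1 blocks, and largest block 2, the block sizes (in nonincreasing order) are [2].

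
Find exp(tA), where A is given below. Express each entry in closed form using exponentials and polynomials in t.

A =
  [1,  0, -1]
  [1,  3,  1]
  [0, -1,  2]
e^{tA} =
  [t^2*exp(2*t)/2 - t*exp(2*t) + exp(2*t), t^2*exp(2*t)/2, t^2*exp(2*t)/2 - t*exp(2*t)]
  [t*exp(2*t), t*exp(2*t) + exp(2*t), t*exp(2*t)]
  [-t^2*exp(2*t)/2, -t^2*exp(2*t)/2 - t*exp(2*t), -t^2*exp(2*t)/2 + exp(2*t)]

Strategy: write A = P · J · P⁻¹ where J is a Jordan canonical form, so e^{tA} = P · e^{tJ} · P⁻¹, and e^{tJ} can be computed block-by-block.

A has Jordan form
J =
  [2, 1, 0]
  [0, 2, 1]
  [0, 0, 2]
(up to reordering of blocks).

Per-block formulas:
  For a 3×3 Jordan block J_3(2): exp(t · J_3(2)) = e^(2t)·(I + t·N + (t^2/2)·N^2), where N is the 3×3 nilpotent shift.

After assembling e^{tJ} and conjugating by P, we get:

e^{tA} =
  [t^2*exp(2*t)/2 - t*exp(2*t) + exp(2*t), t^2*exp(2*t)/2, t^2*exp(2*t)/2 - t*exp(2*t)]
  [t*exp(2*t), t*exp(2*t) + exp(2*t), t*exp(2*t)]
  [-t^2*exp(2*t)/2, -t^2*exp(2*t)/2 - t*exp(2*t), -t^2*exp(2*t)/2 + exp(2*t)]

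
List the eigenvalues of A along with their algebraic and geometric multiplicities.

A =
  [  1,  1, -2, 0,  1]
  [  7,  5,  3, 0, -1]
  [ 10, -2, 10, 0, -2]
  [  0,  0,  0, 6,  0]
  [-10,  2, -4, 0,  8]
λ = 6: alg = 5, geom = 3

Step 1 — factor the characteristic polynomial to read off the algebraic multiplicities:
  χ_A(x) = (x - 6)^5

Step 2 — compute geometric multiplicities via the rank-nullity identity g(λ) = n − rank(A − λI):
  rank(A − (6)·I) = 2, so dim ker(A − (6)·I) = n − 2 = 3

Summary:
  λ = 6: algebraic multiplicity = 5, geometric multiplicity = 3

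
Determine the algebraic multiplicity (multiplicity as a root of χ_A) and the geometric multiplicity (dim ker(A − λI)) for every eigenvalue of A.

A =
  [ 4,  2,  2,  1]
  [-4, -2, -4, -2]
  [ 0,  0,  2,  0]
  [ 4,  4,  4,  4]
λ = 2: alg = 4, geom = 3

Step 1 — factor the characteristic polynomial to read off the algebraic multiplicities:
  χ_A(x) = (x - 2)^4

Step 2 — compute geometric multiplicities via the rank-nullity identity g(λ) = n − rank(A − λI):
  rank(A − (2)·I) = 1, so dim ker(A − (2)·I) = n − 1 = 3

Summary:
  λ = 2: algebraic multiplicity = 4, geometric multiplicity = 3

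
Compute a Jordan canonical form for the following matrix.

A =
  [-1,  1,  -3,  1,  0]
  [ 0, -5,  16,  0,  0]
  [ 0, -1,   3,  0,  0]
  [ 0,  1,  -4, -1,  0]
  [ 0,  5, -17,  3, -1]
J_2(-1) ⊕ J_2(-1) ⊕ J_1(-1)

The characteristic polynomial is
  det(x·I − A) = x^5 + 5*x^4 + 10*x^3 + 10*x^2 + 5*x + 1 = (x + 1)^5

Eigenvalues and multiplicities (the geometric multiplicity of λ is n − rank(A − λI), which equals the number of Jordan blocks for λ):
  λ = -1: algebraic multiplicity = 5, geometric multiplicity = 3

Determining the block sizes for each eigenvalue:
  λ = -1: with am = 5 and gm = 3, the partition is not yet determined (e.g. several partitions of 5 into 3 parts exist). Let N = A − (-1)·I. Computing rank(N^1) = 2, rank(N^2) = 0; the number of blocks of size ≥ j is rank(N^{j−1}) − rank(N^j), giving [3, 2]. So we have 2 block(s) of size 2, 1 block(s) of size 1 → block sizes [2, 2, 1]

Assembling the blocks gives a Jordan form
J =
  [-1,  1,  0,  0,  0]
  [ 0, -1,  0,  0,  0]
  [ 0,  0, -1,  1,  0]
  [ 0,  0,  0, -1,  0]
  [ 0,  0,  0,  0, -1]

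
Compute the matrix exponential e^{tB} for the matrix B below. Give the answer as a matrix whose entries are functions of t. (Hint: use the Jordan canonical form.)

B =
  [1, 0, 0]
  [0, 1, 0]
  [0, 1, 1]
e^{tB} =
  [exp(t), 0, 0]
  [0, exp(t), 0]
  [0, t*exp(t), exp(t)]

Strategy: write B = P · J · P⁻¹ where J is a Jordan canonical form, so e^{tB} = P · e^{tJ} · P⁻¹, and e^{tJ} can be computed block-by-block.

B has Jordan form
J =
  [1, 1, 0]
  [0, 1, 0]
  [0, 0, 1]
(up to reordering of blocks).

Per-block formulas:
  For a 1×1 block at λ = 1: exp(t · [1]) = [e^(1t)].
  For a 2×2 Jordan block J_2(1): exp(t · J_2(1)) = e^(1t)·(I + t·N), where N is the 2×2 nilpotent shift.

After assembling e^{tJ} and conjugating by P, we get:

e^{tB} =
  [exp(t), 0, 0]
  [0, exp(t), 0]
  [0, t*exp(t), exp(t)]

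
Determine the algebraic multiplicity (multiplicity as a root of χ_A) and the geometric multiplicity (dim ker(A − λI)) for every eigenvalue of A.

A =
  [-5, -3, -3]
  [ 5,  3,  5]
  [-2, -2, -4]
λ = -2: alg = 3, geom = 2

Step 1 — factor the characteristic polynomial to read off the algebraic multiplicities:
  χ_A(x) = (x + 2)^3

Step 2 — compute geometric multiplicities via the rank-nullity identity g(λ) = n − rank(A − λI):
  rank(A − (-2)·I) = 1, so dim ker(A − (-2)·I) = n − 1 = 2

Summary:
  λ = -2: algebraic multiplicity = 3, geometric multiplicity = 2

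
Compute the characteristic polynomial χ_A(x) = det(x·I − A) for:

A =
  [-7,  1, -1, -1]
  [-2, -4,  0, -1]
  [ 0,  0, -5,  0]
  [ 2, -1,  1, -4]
x^4 + 20*x^3 + 150*x^2 + 500*x + 625

Expanding det(x·I − A) (e.g. by cofactor expansion or by noting that A is similar to its Jordan form J, which has the same characteristic polynomial as A) gives
  χ_A(x) = x^4 + 20*x^3 + 150*x^2 + 500*x + 625
which factors as (x + 5)^4. The eigenvalues (with algebraic multiplicities) are λ = -5 with multiplicity 4.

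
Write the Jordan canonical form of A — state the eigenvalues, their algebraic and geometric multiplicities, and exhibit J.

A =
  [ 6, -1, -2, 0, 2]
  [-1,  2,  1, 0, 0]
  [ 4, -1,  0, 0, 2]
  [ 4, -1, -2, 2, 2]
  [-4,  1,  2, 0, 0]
J_3(2) ⊕ J_1(2) ⊕ J_1(2)

The characteristic polynomial is
  det(x·I − A) = x^5 - 10*x^4 + 40*x^3 - 80*x^2 + 80*x - 32 = (x - 2)^5

Eigenvalues and multiplicities (the geometric multiplicity of λ is n − rank(A − λI), which equals the number of Jordan blocks for λ):
  λ = 2: algebraic multiplicity = 5, geometric multiplicity = 3

Determining the block sizes for each eigenvalue:
  λ = 2: with am = 5 and gm = 3, the partition is not yet determined (e.g. several partitions of 5 into 3 parts exist). Let N = A − (2)·I. Computing rank(N^1) = 2, rank(N^2) = 1, rank(N^3) = 0; the number of blocks of size ≥ j is rank(N^{j−1}) − rank(N^j), giving [3, 1, 1]. So we have 1 block(s) of size 3, 2 block(s) of size 1 → block sizes [3, 1, 1]

Assembling the blocks gives a Jordan form
J =
  [2, 1, 0, 0, 0]
  [0, 2, 1, 0, 0]
  [0, 0, 2, 0, 0]
  [0, 0, 0, 2, 0]
  [0, 0, 0, 0, 2]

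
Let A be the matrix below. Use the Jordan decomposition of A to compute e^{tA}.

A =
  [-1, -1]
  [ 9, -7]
e^{tA} =
  [3*t*exp(-4*t) + exp(-4*t), -t*exp(-4*t)]
  [9*t*exp(-4*t), -3*t*exp(-4*t) + exp(-4*t)]

Strategy: write A = P · J · P⁻¹ where J is a Jordan canonical form, so e^{tA} = P · e^{tJ} · P⁻¹, and e^{tJ} can be computed block-by-block.

A has Jordan form
J =
  [-4,  1]
  [ 0, -4]
(up to reordering of blocks).

Per-block formulas:
  For a 2×2 Jordan block J_2(-4): exp(t · J_2(-4)) = e^(-4t)·(I + t·N), where N is the 2×2 nilpotent shift.

After assembling e^{tJ} and conjugating by P, we get:

e^{tA} =
  [3*t*exp(-4*t) + exp(-4*t), -t*exp(-4*t)]
  [9*t*exp(-4*t), -3*t*exp(-4*t) + exp(-4*t)]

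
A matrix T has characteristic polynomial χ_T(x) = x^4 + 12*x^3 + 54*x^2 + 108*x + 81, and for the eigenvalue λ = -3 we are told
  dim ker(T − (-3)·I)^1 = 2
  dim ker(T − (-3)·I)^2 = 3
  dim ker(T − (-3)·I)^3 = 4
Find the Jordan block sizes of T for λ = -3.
Block sizes for λ = -3: [3, 1]

From the dimensions of kernels of powers, the number of Jordan blocks of size at least j is d_j − d_{j−1} where d_j = dim ker(N^j) (with d_0 = 0). Computing the differences gives [2, 1, 1].
The number of blocks of size exactly k is (#blocks of size ≥ k) − (#blocks of size ≥ k + 1), so the partition is: 1 block(s) of size 1, 1 block(s) of size 3.
In nonincreasing order the block sizes are [3, 1].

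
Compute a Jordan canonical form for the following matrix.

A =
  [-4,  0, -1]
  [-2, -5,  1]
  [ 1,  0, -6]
J_3(-5)

The characteristic polynomial is
  det(x·I − A) = x^3 + 15*x^2 + 75*x + 125 = (x + 5)^3

Eigenvalues and multiplicities (the geometric multiplicity of λ is n − rank(A − λI), which equals the number of Jordan blocks for λ):
  λ = -5: algebraic multiplicity = 3, geometric multiplicity = 1

Determining the block sizes for each eigenvalue:
  λ = -5: one block (gm = 1), so the single block has size am = 3 → block sizes [3]

Assembling the blocks gives a Jordan form
J =
  [-5,  1,  0]
  [ 0, -5,  1]
  [ 0,  0, -5]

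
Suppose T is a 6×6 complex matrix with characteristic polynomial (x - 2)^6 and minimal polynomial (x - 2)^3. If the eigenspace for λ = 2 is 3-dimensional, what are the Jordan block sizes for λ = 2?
Block sizes for λ = 2: [3, 2, 1]

Step 1 — from the characteristic polynomial, algebraic multiplicity of λ = 2 is 6. From dim ker(T − (2)·I) = 3, there are exactly 3 Jordan blocks for λ = 2.
Step 2 — from the minimal polynomial, the factor (x − 2)^3 tells us the largest block for λ = 2 has size 3.
Step 3 — with total size 6, 3 blocks, and largest block 3, the block sizes (in nonincreasing order) are [3, 2, 1].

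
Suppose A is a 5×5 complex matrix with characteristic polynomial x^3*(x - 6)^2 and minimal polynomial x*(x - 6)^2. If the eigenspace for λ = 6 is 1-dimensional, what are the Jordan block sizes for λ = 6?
Block sizes for λ = 6: [2]

Step 1 — from the characteristic polynomial, algebraic multiplicity of λ = 6 is 2. From dim ker(A − (6)·I) = 1, there are exactly 1 Jordan blocks for λ = 6.
Step 2 — from the minimal polynomial, the factor (x − 6)^2 tells us the largest block for λ = 6 has size 2.
Step 3 — with total size 2, 1 blocks, and largest block 2, the block sizes (in nonincreasing order) are [2].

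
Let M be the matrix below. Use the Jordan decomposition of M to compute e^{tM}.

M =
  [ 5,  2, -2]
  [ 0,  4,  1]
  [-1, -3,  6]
e^{tM} =
  [t^2*exp(5*t) + exp(5*t), 2*t^2*exp(5*t) + 2*t*exp(5*t), -2*t*exp(5*t)]
  [-t^2*exp(5*t)/2, -t^2*exp(5*t) - t*exp(5*t) + exp(5*t), t*exp(5*t)]
  [-t^2*exp(5*t)/2 - t*exp(5*t), -t^2*exp(5*t) - 3*t*exp(5*t), t*exp(5*t) + exp(5*t)]

Strategy: write M = P · J · P⁻¹ where J is a Jordan canonical form, so e^{tM} = P · e^{tJ} · P⁻¹, and e^{tJ} can be computed block-by-block.

M has Jordan form
J =
  [5, 1, 0]
  [0, 5, 1]
  [0, 0, 5]
(up to reordering of blocks).

Per-block formulas:
  For a 3×3 Jordan block J_3(5): exp(t · J_3(5)) = e^(5t)·(I + t·N + (t^2/2)·N^2), where N is the 3×3 nilpotent shift.

After assembling e^{tJ} and conjugating by P, we get:

e^{tM} =
  [t^2*exp(5*t) + exp(5*t), 2*t^2*exp(5*t) + 2*t*exp(5*t), -2*t*exp(5*t)]
  [-t^2*exp(5*t)/2, -t^2*exp(5*t) - t*exp(5*t) + exp(5*t), t*exp(5*t)]
  [-t^2*exp(5*t)/2 - t*exp(5*t), -t^2*exp(5*t) - 3*t*exp(5*t), t*exp(5*t) + exp(5*t)]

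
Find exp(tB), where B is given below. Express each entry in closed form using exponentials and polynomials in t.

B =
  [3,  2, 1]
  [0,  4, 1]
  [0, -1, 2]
e^{tB} =
  [exp(3*t), t^2*exp(3*t)/2 + 2*t*exp(3*t), t^2*exp(3*t)/2 + t*exp(3*t)]
  [0, t*exp(3*t) + exp(3*t), t*exp(3*t)]
  [0, -t*exp(3*t), -t*exp(3*t) + exp(3*t)]

Strategy: write B = P · J · P⁻¹ where J is a Jordan canonical form, so e^{tB} = P · e^{tJ} · P⁻¹, and e^{tJ} can be computed block-by-block.

B has Jordan form
J =
  [3, 1, 0]
  [0, 3, 1]
  [0, 0, 3]
(up to reordering of blocks).

Per-block formulas:
  For a 3×3 Jordan block J_3(3): exp(t · J_3(3)) = e^(3t)·(I + t·N + (t^2/2)·N^2), where N is the 3×3 nilpotent shift.

After assembling e^{tJ} and conjugating by P, we get:

e^{tB} =
  [exp(3*t), t^2*exp(3*t)/2 + 2*t*exp(3*t), t^2*exp(3*t)/2 + t*exp(3*t)]
  [0, t*exp(3*t) + exp(3*t), t*exp(3*t)]
  [0, -t*exp(3*t), -t*exp(3*t) + exp(3*t)]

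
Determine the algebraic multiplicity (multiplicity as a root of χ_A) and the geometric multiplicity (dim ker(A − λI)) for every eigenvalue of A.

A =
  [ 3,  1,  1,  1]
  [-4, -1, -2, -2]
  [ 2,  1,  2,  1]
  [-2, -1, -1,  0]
λ = 1: alg = 4, geom = 3

Step 1 — factor the characteristic polynomial to read off the algebraic multiplicities:
  χ_A(x) = (x - 1)^4

Step 2 — compute geometric multiplicities via the rank-nullity identity g(λ) = n − rank(A − λI):
  rank(A − (1)·I) = 1, so dim ker(A − (1)·I) = n − 1 = 3

Summary:
  λ = 1: algebraic multiplicity = 4, geometric multiplicity = 3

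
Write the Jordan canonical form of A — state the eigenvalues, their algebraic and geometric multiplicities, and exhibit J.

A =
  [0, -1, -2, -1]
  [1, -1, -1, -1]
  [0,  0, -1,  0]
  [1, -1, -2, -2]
J_3(-1) ⊕ J_1(-1)

The characteristic polynomial is
  det(x·I − A) = x^4 + 4*x^3 + 6*x^2 + 4*x + 1 = (x + 1)^4

Eigenvalues and multiplicities (the geometric multiplicity of λ is n − rank(A − λI), which equals the number of Jordan blocks for λ):
  λ = -1: algebraic multiplicity = 4, geometric multiplicity = 2

Determining the block sizes for each eigenvalue:
  λ = -1: with am = 4 and gm = 2, the partition is not yet determined (e.g. several partitions of 4 into 2 parts exist). Let N = A − (-1)·I. Computing rank(N^1) = 2, rank(N^2) = 1, rank(N^3) = 0; the number of blocks of size ≥ j is rank(N^{j−1}) − rank(N^j), giving [2, 1, 1]. So we have 1 block(s) of size 3, 1 block(s) of size 1 → block sizes [3, 1]

Assembling the blocks gives a Jordan form
J =
  [-1,  1,  0,  0]
  [ 0, -1,  1,  0]
  [ 0,  0, -1,  0]
  [ 0,  0,  0, -1]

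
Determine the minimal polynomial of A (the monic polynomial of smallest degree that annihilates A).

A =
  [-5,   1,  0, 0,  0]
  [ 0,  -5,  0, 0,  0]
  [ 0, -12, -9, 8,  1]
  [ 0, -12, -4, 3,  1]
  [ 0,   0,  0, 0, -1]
x^4 + 12*x^3 + 46*x^2 + 60*x + 25

The characteristic polynomial is χ_A(x) = (x + 1)^2*(x + 5)^3, so the eigenvalues are known. The minimal polynomial is
  m_A(x) = Π_λ (x − λ)^{k_λ}
where k_λ is the size of the *largest* Jordan block for λ (equivalently, the smallest k with (A − λI)^k v = 0 for every generalised eigenvector v of λ).

  λ = -5: largest Jordan block has size 2, contributing (x + 5)^2
  λ = -1: largest Jordan block has size 2, contributing (x + 1)^2

So m_A(x) = (x + 1)^2*(x + 5)^2 = x^4 + 12*x^3 + 46*x^2 + 60*x + 25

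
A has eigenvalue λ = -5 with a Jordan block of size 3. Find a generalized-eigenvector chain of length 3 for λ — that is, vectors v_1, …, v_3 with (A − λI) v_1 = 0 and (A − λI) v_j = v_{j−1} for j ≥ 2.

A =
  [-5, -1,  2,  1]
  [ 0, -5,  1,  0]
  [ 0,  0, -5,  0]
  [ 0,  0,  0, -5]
A Jordan chain for λ = -5 of length 3:
v_1 = (-1, 0, 0, 0)ᵀ
v_2 = (2, 1, 0, 0)ᵀ
v_3 = (0, 0, 1, 0)ᵀ

Let N = A − (-5)·I. We want v_3 with N^3 v_3 = 0 but N^2 v_3 ≠ 0; then v_{j-1} := N · v_j for j = 3, …, 2.

Pick v_3 = (0, 0, 1, 0)ᵀ.
Then v_2 = N · v_3 = (2, 1, 0, 0)ᵀ.
Then v_1 = N · v_2 = (-1, 0, 0, 0)ᵀ.

Sanity check: (A − (-5)·I) v_1 = (0, 0, 0, 0)ᵀ = 0. ✓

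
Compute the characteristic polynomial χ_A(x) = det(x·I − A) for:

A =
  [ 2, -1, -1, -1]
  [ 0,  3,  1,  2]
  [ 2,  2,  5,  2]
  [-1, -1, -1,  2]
x^4 - 12*x^3 + 54*x^2 - 108*x + 81

Expanding det(x·I − A) (e.g. by cofactor expansion or by noting that A is similar to its Jordan form J, which has the same characteristic polynomial as A) gives
  χ_A(x) = x^4 - 12*x^3 + 54*x^2 - 108*x + 81
which factors as (x - 3)^4. The eigenvalues (with algebraic multiplicities) are λ = 3 with multiplicity 4.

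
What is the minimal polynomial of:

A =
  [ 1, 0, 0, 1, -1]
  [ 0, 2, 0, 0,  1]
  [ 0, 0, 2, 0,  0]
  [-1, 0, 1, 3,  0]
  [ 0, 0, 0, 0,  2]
x^3 - 6*x^2 + 12*x - 8

The characteristic polynomial is χ_A(x) = (x - 2)^5, so the eigenvalues are known. The minimal polynomial is
  m_A(x) = Π_λ (x − λ)^{k_λ}
where k_λ is the size of the *largest* Jordan block for λ (equivalently, the smallest k with (A − λI)^k v = 0 for every generalised eigenvector v of λ).

  λ = 2: largest Jordan block has size 3, contributing (x − 2)^3

So m_A(x) = (x - 2)^3 = x^3 - 6*x^2 + 12*x - 8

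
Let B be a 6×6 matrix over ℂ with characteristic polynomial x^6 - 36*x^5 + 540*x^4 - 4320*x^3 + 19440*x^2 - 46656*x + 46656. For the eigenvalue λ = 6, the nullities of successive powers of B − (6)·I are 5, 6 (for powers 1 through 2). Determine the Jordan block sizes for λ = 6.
Block sizes for λ = 6: [2, 1, 1, 1, 1]

From the dimensions of kernels of powers, the number of Jordan blocks of size at least j is d_j − d_{j−1} where d_j = dim ker(N^j) (with d_0 = 0). Computing the differences gives [5, 1].
The number of blocks of size exactly k is (#blocks of size ≥ k) − (#blocks of size ≥ k + 1), so the partition is: 4 block(s) of size 1, 1 block(s) of size 2.
In nonincreasing order the block sizes are [2, 1, 1, 1, 1].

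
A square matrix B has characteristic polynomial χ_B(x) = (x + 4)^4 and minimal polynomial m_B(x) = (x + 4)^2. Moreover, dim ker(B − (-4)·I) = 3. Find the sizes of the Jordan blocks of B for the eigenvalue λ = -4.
Block sizes for λ = -4: [2, 1, 1]

Step 1 — from the characteristic polynomial, algebraic multiplicity of λ = -4 is 4. From dim ker(B − (-4)·I) = 3, there are exactly 3 Jordan blocks for λ = -4.
Step 2 — from the minimal polynomial, the factor (x + 4)^2 tells us the largest block for λ = -4 has size 2.
Step 3 — with total size 4, 3 blocks, and largest block 2, the block sizes (in nonincreasing order) are [2, 1, 1].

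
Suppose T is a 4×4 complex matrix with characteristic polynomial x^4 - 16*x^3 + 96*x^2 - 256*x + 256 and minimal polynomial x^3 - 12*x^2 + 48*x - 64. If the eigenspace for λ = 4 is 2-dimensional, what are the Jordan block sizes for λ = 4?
Block sizes for λ = 4: [3, 1]

Step 1 — from the characteristic polynomial, algebraic multiplicity of λ = 4 is 4. From dim ker(T − (4)·I) = 2, there are exactly 2 Jordan blocks for λ = 4.
Step 2 — from the minimal polynomial, the factor (x − 4)^3 tells us the largest block for λ = 4 has size 3.
Step 3 — with total size 4, 2 blocks, and largest block 3, the block sizes (in nonincreasing order) are [3, 1].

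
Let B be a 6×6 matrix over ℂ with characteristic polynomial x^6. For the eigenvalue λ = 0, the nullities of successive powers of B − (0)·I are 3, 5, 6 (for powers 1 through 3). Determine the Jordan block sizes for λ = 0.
Block sizes for λ = 0: [3, 2, 1]

From the dimensions of kernels of powers, the number of Jordan blocks of size at least j is d_j − d_{j−1} where d_j = dim ker(N^j) (with d_0 = 0). Computing the differences gives [3, 2, 1].
The number of blocks of size exactly k is (#blocks of size ≥ k) − (#blocks of size ≥ k + 1), so the partition is: 1 block(s) of size 1, 1 block(s) of size 2, 1 block(s) of size 3.
In nonincreasing order the block sizes are [3, 2, 1].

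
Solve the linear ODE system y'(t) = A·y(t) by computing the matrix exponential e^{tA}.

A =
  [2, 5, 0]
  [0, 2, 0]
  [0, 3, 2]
e^{tA} =
  [exp(2*t), 5*t*exp(2*t), 0]
  [0, exp(2*t), 0]
  [0, 3*t*exp(2*t), exp(2*t)]

Strategy: write A = P · J · P⁻¹ where J is a Jordan canonical form, so e^{tA} = P · e^{tJ} · P⁻¹, and e^{tJ} can be computed block-by-block.

A has Jordan form
J =
  [2, 1, 0]
  [0, 2, 0]
  [0, 0, 2]
(up to reordering of blocks).

Per-block formulas:
  For a 1×1 block at λ = 2: exp(t · [2]) = [e^(2t)].
  For a 2×2 Jordan block J_2(2): exp(t · J_2(2)) = e^(2t)·(I + t·N), where N is the 2×2 nilpotent shift.

After assembling e^{tJ} and conjugating by P, we get:

e^{tA} =
  [exp(2*t), 5*t*exp(2*t), 0]
  [0, exp(2*t), 0]
  [0, 3*t*exp(2*t), exp(2*t)]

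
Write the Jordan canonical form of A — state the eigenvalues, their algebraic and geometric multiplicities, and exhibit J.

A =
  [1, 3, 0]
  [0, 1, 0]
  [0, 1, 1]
J_2(1) ⊕ J_1(1)

The characteristic polynomial is
  det(x·I − A) = x^3 - 3*x^2 + 3*x - 1 = (x - 1)^3

Eigenvalues and multiplicities (the geometric multiplicity of λ is n − rank(A − λI), which equals the number of Jordan blocks for λ):
  λ = 1: algebraic multiplicity = 3, geometric multiplicity = 2

Determining the block sizes for each eigenvalue:
  λ = 1: 2 blocks summing to 3 forces exactly one block of size 2 and the rest size 1 → block sizes [2, 1]

Assembling the blocks gives a Jordan form
J =
  [1, 1, 0]
  [0, 1, 0]
  [0, 0, 1]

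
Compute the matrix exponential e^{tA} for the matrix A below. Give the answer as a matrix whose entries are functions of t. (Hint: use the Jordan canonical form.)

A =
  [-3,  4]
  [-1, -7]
e^{tA} =
  [2*t*exp(-5*t) + exp(-5*t), 4*t*exp(-5*t)]
  [-t*exp(-5*t), -2*t*exp(-5*t) + exp(-5*t)]

Strategy: write A = P · J · P⁻¹ where J is a Jordan canonical form, so e^{tA} = P · e^{tJ} · P⁻¹, and e^{tJ} can be computed block-by-block.

A has Jordan form
J =
  [-5,  1]
  [ 0, -5]
(up to reordering of blocks).

Per-block formulas:
  For a 2×2 Jordan block J_2(-5): exp(t · J_2(-5)) = e^(-5t)·(I + t·N), where N is the 2×2 nilpotent shift.

After assembling e^{tJ} and conjugating by P, we get:

e^{tA} =
  [2*t*exp(-5*t) + exp(-5*t), 4*t*exp(-5*t)]
  [-t*exp(-5*t), -2*t*exp(-5*t) + exp(-5*t)]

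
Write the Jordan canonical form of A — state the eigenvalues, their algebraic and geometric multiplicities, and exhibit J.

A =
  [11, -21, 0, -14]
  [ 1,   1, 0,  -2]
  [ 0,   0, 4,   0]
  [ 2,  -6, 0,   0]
J_2(4) ⊕ J_1(4) ⊕ J_1(4)

The characteristic polynomial is
  det(x·I − A) = x^4 - 16*x^3 + 96*x^2 - 256*x + 256 = (x - 4)^4

Eigenvalues and multiplicities (the geometric multiplicity of λ is n − rank(A − λI), which equals the number of Jordan blocks for λ):
  λ = 4: algebraic multiplicity = 4, geometric multiplicity = 3

Determining the block sizes for each eigenvalue:
  λ = 4: 3 blocks summing to 4 forces exactly one block of size 2 and the rest size 1 → block sizes [2, 1, 1]

Assembling the blocks gives a Jordan form
J =
  [4, 1, 0, 0]
  [0, 4, 0, 0]
  [0, 0, 4, 0]
  [0, 0, 0, 4]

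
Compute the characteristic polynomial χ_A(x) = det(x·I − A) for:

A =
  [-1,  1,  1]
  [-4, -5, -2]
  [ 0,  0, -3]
x^3 + 9*x^2 + 27*x + 27

Expanding det(x·I − A) (e.g. by cofactor expansion or by noting that A is similar to its Jordan form J, which has the same characteristic polynomial as A) gives
  χ_A(x) = x^3 + 9*x^2 + 27*x + 27
which factors as (x + 3)^3. The eigenvalues (with algebraic multiplicities) are λ = -3 with multiplicity 3.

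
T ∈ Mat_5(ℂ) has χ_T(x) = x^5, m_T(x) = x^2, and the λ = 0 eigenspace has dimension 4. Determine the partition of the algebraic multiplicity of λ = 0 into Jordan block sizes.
Block sizes for λ = 0: [2, 1, 1, 1]

Step 1 — from the characteristic polynomial, algebraic multiplicity of λ = 0 is 5. From dim ker(T − (0)·I) = 4, there are exactly 4 Jordan blocks for λ = 0.
Step 2 — from the minimal polynomial, the factor (x − 0)^2 tells us the largest block for λ = 0 has size 2.
Step 3 — with total size 5, 4 blocks, and largest block 2, the block sizes (in nonincreasing order) are [2, 1, 1, 1].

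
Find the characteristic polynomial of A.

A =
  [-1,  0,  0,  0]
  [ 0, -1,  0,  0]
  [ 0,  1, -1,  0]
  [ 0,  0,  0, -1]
x^4 + 4*x^3 + 6*x^2 + 4*x + 1

Expanding det(x·I − A) (e.g. by cofactor expansion or by noting that A is similar to its Jordan form J, which has the same characteristic polynomial as A) gives
  χ_A(x) = x^4 + 4*x^3 + 6*x^2 + 4*x + 1
which factors as (x + 1)^4. The eigenvalues (with algebraic multiplicities) are λ = -1 with multiplicity 4.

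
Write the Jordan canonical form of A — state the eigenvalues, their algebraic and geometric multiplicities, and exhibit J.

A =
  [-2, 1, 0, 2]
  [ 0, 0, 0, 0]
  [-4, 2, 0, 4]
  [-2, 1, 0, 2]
J_2(0) ⊕ J_1(0) ⊕ J_1(0)

The characteristic polynomial is
  det(x·I − A) = x^4

Eigenvalues and multiplicities (the geometric multiplicity of λ is n − rank(A − λI), which equals the number of Jordan blocks for λ):
  λ = 0: algebraic multiplicity = 4, geometric multiplicity = 3

Determining the block sizes for each eigenvalue:
  λ = 0: 3 blocks summing to 4 forces exactly one block of size 2 and the rest size 1 → block sizes [2, 1, 1]

Assembling the blocks gives a Jordan form
J =
  [0, 1, 0, 0]
  [0, 0, 0, 0]
  [0, 0, 0, 0]
  [0, 0, 0, 0]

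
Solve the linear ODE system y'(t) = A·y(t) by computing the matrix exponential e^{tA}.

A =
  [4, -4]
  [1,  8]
e^{tA} =
  [-2*t*exp(6*t) + exp(6*t), -4*t*exp(6*t)]
  [t*exp(6*t), 2*t*exp(6*t) + exp(6*t)]

Strategy: write A = P · J · P⁻¹ where J is a Jordan canonical form, so e^{tA} = P · e^{tJ} · P⁻¹, and e^{tJ} can be computed block-by-block.

A has Jordan form
J =
  [6, 1]
  [0, 6]
(up to reordering of blocks).

Per-block formulas:
  For a 2×2 Jordan block J_2(6): exp(t · J_2(6)) = e^(6t)·(I + t·N), where N is the 2×2 nilpotent shift.

After assembling e^{tJ} and conjugating by P, we get:

e^{tA} =
  [-2*t*exp(6*t) + exp(6*t), -4*t*exp(6*t)]
  [t*exp(6*t), 2*t*exp(6*t) + exp(6*t)]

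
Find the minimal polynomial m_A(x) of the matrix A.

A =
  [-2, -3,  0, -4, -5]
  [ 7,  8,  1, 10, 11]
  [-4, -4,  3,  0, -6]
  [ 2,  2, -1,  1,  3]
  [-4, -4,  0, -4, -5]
x^3 - 3*x^2 + 3*x - 1

The characteristic polynomial is χ_A(x) = (x - 1)^5, so the eigenvalues are known. The minimal polynomial is
  m_A(x) = Π_λ (x − λ)^{k_λ}
where k_λ is the size of the *largest* Jordan block for λ (equivalently, the smallest k with (A − λI)^k v = 0 for every generalised eigenvector v of λ).

  λ = 1: largest Jordan block has size 3, contributing (x − 1)^3

So m_A(x) = (x - 1)^3 = x^3 - 3*x^2 + 3*x - 1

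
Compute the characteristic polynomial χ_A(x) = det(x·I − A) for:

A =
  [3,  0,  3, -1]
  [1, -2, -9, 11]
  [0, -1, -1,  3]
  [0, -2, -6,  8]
x^4 - 8*x^3 + 24*x^2 - 32*x + 16

Expanding det(x·I − A) (e.g. by cofactor expansion or by noting that A is similar to its Jordan form J, which has the same characteristic polynomial as A) gives
  χ_A(x) = x^4 - 8*x^3 + 24*x^2 - 32*x + 16
which factors as (x - 2)^4. The eigenvalues (with algebraic multiplicities) are λ = 2 with multiplicity 4.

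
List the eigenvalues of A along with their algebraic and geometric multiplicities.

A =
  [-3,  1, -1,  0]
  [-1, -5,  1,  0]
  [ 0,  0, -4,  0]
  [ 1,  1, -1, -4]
λ = -4: alg = 4, geom = 3

Step 1 — factor the characteristic polynomial to read off the algebraic multiplicities:
  χ_A(x) = (x + 4)^4

Step 2 — compute geometric multiplicities via the rank-nullity identity g(λ) = n − rank(A − λI):
  rank(A − (-4)·I) = 1, so dim ker(A − (-4)·I) = n − 1 = 3

Summary:
  λ = -4: algebraic multiplicity = 4, geometric multiplicity = 3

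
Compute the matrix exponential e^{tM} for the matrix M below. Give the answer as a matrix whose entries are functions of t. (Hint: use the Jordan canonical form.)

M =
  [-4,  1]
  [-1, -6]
e^{tM} =
  [t*exp(-5*t) + exp(-5*t), t*exp(-5*t)]
  [-t*exp(-5*t), -t*exp(-5*t) + exp(-5*t)]

Strategy: write M = P · J · P⁻¹ where J is a Jordan canonical form, so e^{tM} = P · e^{tJ} · P⁻¹, and e^{tJ} can be computed block-by-block.

M has Jordan form
J =
  [-5,  1]
  [ 0, -5]
(up to reordering of blocks).

Per-block formulas:
  For a 2×2 Jordan block J_2(-5): exp(t · J_2(-5)) = e^(-5t)·(I + t·N), where N is the 2×2 nilpotent shift.

After assembling e^{tJ} and conjugating by P, we get:

e^{tM} =
  [t*exp(-5*t) + exp(-5*t), t*exp(-5*t)]
  [-t*exp(-5*t), -t*exp(-5*t) + exp(-5*t)]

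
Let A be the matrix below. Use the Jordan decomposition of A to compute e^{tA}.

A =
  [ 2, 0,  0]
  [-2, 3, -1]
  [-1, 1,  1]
e^{tA} =
  [exp(2*t), 0, 0]
  [-t^2*exp(2*t)/2 - 2*t*exp(2*t), t*exp(2*t) + exp(2*t), -t*exp(2*t)]
  [-t^2*exp(2*t)/2 - t*exp(2*t), t*exp(2*t), -t*exp(2*t) + exp(2*t)]

Strategy: write A = P · J · P⁻¹ where J is a Jordan canonical form, so e^{tA} = P · e^{tJ} · P⁻¹, and e^{tJ} can be computed block-by-block.

A has Jordan form
J =
  [2, 1, 0]
  [0, 2, 1]
  [0, 0, 2]
(up to reordering of blocks).

Per-block formulas:
  For a 3×3 Jordan block J_3(2): exp(t · J_3(2)) = e^(2t)·(I + t·N + (t^2/2)·N^2), where N is the 3×3 nilpotent shift.

After assembling e^{tJ} and conjugating by P, we get:

e^{tA} =
  [exp(2*t), 0, 0]
  [-t^2*exp(2*t)/2 - 2*t*exp(2*t), t*exp(2*t) + exp(2*t), -t*exp(2*t)]
  [-t^2*exp(2*t)/2 - t*exp(2*t), t*exp(2*t), -t*exp(2*t) + exp(2*t)]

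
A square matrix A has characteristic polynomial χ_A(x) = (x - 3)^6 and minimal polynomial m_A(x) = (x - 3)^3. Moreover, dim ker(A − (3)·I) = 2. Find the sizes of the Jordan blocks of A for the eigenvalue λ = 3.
Block sizes for λ = 3: [3, 3]

Step 1 — from the characteristic polynomial, algebraic multiplicity of λ = 3 is 6. From dim ker(A − (3)·I) = 2, there are exactly 2 Jordan blocks for λ = 3.
Step 2 — from the minimal polynomial, the factor (x − 3)^3 tells us the largest block for λ = 3 has size 3.
Step 3 — with total size 6, 2 blocks, and largest block 3, the block sizes (in nonincreasing order) are [3, 3].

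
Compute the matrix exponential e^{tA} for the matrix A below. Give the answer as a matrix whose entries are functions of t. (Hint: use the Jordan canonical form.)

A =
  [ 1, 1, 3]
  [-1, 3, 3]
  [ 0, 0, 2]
e^{tA} =
  [-t*exp(2*t) + exp(2*t), t*exp(2*t), 3*t*exp(2*t)]
  [-t*exp(2*t), t*exp(2*t) + exp(2*t), 3*t*exp(2*t)]
  [0, 0, exp(2*t)]

Strategy: write A = P · J · P⁻¹ where J is a Jordan canonical form, so e^{tA} = P · e^{tJ} · P⁻¹, and e^{tJ} can be computed block-by-block.

A has Jordan form
J =
  [2, 1, 0]
  [0, 2, 0]
  [0, 0, 2]
(up to reordering of blocks).

Per-block formulas:
  For a 1×1 block at λ = 2: exp(t · [2]) = [e^(2t)].
  For a 2×2 Jordan block J_2(2): exp(t · J_2(2)) = e^(2t)·(I + t·N), where N is the 2×2 nilpotent shift.

After assembling e^{tJ} and conjugating by P, we get:

e^{tA} =
  [-t*exp(2*t) + exp(2*t), t*exp(2*t), 3*t*exp(2*t)]
  [-t*exp(2*t), t*exp(2*t) + exp(2*t), 3*t*exp(2*t)]
  [0, 0, exp(2*t)]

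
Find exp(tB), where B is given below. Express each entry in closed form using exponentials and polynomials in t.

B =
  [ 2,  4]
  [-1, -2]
e^{tB} =
  [2*t + 1, 4*t]
  [-t, 1 - 2*t]

Strategy: write B = P · J · P⁻¹ where J is a Jordan canonical form, so e^{tB} = P · e^{tJ} · P⁻¹, and e^{tJ} can be computed block-by-block.

B has Jordan form
J =
  [0, 1]
  [0, 0]
(up to reordering of blocks).

Per-block formulas:
  For a 2×2 Jordan block J_2(0): exp(t · J_2(0)) = e^(0t)·(I + t·N), where N is the 2×2 nilpotent shift.

After assembling e^{tJ} and conjugating by P, we get:

e^{tB} =
  [2*t + 1, 4*t]
  [-t, 1 - 2*t]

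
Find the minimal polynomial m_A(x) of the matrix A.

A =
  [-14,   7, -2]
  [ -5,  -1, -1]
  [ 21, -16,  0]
x^3 + 15*x^2 + 75*x + 125

The characteristic polynomial is χ_A(x) = (x + 5)^3, so the eigenvalues are known. The minimal polynomial is
  m_A(x) = Π_λ (x − λ)^{k_λ}
where k_λ is the size of the *largest* Jordan block for λ (equivalently, the smallest k with (A − λI)^k v = 0 for every generalised eigenvector v of λ).

  λ = -5: largest Jordan block has size 3, contributing (x + 5)^3

So m_A(x) = (x + 5)^3 = x^3 + 15*x^2 + 75*x + 125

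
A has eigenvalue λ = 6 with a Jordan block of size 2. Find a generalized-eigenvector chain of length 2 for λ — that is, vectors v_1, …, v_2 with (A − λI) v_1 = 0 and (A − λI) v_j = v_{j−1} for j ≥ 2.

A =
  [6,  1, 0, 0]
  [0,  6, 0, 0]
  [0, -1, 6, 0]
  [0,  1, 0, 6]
A Jordan chain for λ = 6 of length 2:
v_1 = (1, 0, -1, 1)ᵀ
v_2 = (0, 1, 0, 0)ᵀ

Let N = A − (6)·I. We want v_2 with N^2 v_2 = 0 but N^1 v_2 ≠ 0; then v_{j-1} := N · v_j for j = 2, …, 2.

Pick v_2 = (0, 1, 0, 0)ᵀ.
Then v_1 = N · v_2 = (1, 0, -1, 1)ᵀ.

Sanity check: (A − (6)·I) v_1 = (0, 0, 0, 0)ᵀ = 0. ✓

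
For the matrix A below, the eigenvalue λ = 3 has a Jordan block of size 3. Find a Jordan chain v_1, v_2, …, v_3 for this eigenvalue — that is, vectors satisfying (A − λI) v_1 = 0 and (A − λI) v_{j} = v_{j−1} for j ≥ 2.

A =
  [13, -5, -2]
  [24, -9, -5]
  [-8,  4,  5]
A Jordan chain for λ = 3 of length 3:
v_1 = (-4, -8, 0)ᵀ
v_2 = (10, 24, -8)ᵀ
v_3 = (1, 0, 0)ᵀ

Let N = A − (3)·I. We want v_3 with N^3 v_3 = 0 but N^2 v_3 ≠ 0; then v_{j-1} := N · v_j for j = 3, …, 2.

Pick v_3 = (1, 0, 0)ᵀ.
Then v_2 = N · v_3 = (10, 24, -8)ᵀ.
Then v_1 = N · v_2 = (-4, -8, 0)ᵀ.

Sanity check: (A − (3)·I) v_1 = (0, 0, 0)ᵀ = 0. ✓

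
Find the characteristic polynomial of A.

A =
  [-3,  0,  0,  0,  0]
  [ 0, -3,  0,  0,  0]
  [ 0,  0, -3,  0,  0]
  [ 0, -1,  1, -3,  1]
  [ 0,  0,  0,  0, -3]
x^5 + 15*x^4 + 90*x^3 + 270*x^2 + 405*x + 243

Expanding det(x·I − A) (e.g. by cofactor expansion or by noting that A is similar to its Jordan form J, which has the same characteristic polynomial as A) gives
  χ_A(x) = x^5 + 15*x^4 + 90*x^3 + 270*x^2 + 405*x + 243
which factors as (x + 3)^5. The eigenvalues (with algebraic multiplicities) are λ = -3 with multiplicity 5.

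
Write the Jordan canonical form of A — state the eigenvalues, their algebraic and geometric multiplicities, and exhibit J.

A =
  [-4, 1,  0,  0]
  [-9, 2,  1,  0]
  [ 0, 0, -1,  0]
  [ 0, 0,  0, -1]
J_3(-1) ⊕ J_1(-1)

The characteristic polynomial is
  det(x·I − A) = x^4 + 4*x^3 + 6*x^2 + 4*x + 1 = (x + 1)^4

Eigenvalues and multiplicities (the geometric multiplicity of λ is n − rank(A − λI), which equals the number of Jordan blocks for λ):
  λ = -1: algebraic multiplicity = 4, geometric multiplicity = 2

Determining the block sizes for each eigenvalue:
  λ = -1: with am = 4 and gm = 2, the partition is not yet determined (e.g. several partitions of 4 into 2 parts exist). Let N = A − (-1)·I. Computing rank(N^1) = 2, rank(N^2) = 1, rank(N^3) = 0; the number of blocks of size ≥ j is rank(N^{j−1}) − rank(N^j), giving [2, 1, 1]. So we have 1 block(s) of size 3, 1 block(s) of size 1 → block sizes [3, 1]

Assembling the blocks gives a Jordan form
J =
  [-1,  1,  0,  0]
  [ 0, -1,  1,  0]
  [ 0,  0, -1,  0]
  [ 0,  0,  0, -1]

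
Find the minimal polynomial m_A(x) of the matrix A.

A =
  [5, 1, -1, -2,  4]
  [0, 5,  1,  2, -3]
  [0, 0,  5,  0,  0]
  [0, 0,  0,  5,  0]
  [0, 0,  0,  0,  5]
x^3 - 15*x^2 + 75*x - 125

The characteristic polynomial is χ_A(x) = (x - 5)^5, so the eigenvalues are known. The minimal polynomial is
  m_A(x) = Π_λ (x − λ)^{k_λ}
where k_λ is the size of the *largest* Jordan block for λ (equivalently, the smallest k with (A − λI)^k v = 0 for every generalised eigenvector v of λ).

  λ = 5: largest Jordan block has size 3, contributing (x − 5)^3

So m_A(x) = (x - 5)^3 = x^3 - 15*x^2 + 75*x - 125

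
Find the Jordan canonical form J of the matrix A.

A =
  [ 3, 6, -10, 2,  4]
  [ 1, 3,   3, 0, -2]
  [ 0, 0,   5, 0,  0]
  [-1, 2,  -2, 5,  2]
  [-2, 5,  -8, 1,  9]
J_3(5) ⊕ J_2(5)

The characteristic polynomial is
  det(x·I − A) = x^5 - 25*x^4 + 250*x^3 - 1250*x^2 + 3125*x - 3125 = (x - 5)^5

Eigenvalues and multiplicities (the geometric multiplicity of λ is n − rank(A − λI), which equals the number of Jordan blocks for λ):
  λ = 5: algebraic multiplicity = 5, geometric multiplicity = 2

Determining the block sizes for each eigenvalue:
  λ = 5: with am = 5 and gm = 2, the partition is not yet determined (e.g. several partitions of 5 into 2 parts exist). Let N = A − (5)·I. Computing rank(N^1) = 3, rank(N^2) = 1, rank(N^3) = 0; the number of blocks of size ≥ j is rank(N^{j−1}) − rank(N^j), giving [2, 2, 1]. So we have 1 block(s) of size 3, 1 block(s) of size 2 → block sizes [3, 2]

Assembling the blocks gives a Jordan form
J =
  [5, 1, 0, 0, 0]
  [0, 5, 1, 0, 0]
  [0, 0, 5, 0, 0]
  [0, 0, 0, 5, 1]
  [0, 0, 0, 0, 5]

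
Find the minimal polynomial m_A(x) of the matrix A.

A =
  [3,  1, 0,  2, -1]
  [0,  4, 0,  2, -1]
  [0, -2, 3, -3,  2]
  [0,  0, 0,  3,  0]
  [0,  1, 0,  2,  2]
x^2 - 6*x + 9

The characteristic polynomial is χ_A(x) = (x - 3)^5, so the eigenvalues are known. The minimal polynomial is
  m_A(x) = Π_λ (x − λ)^{k_λ}
where k_λ is the size of the *largest* Jordan block for λ (equivalently, the smallest k with (A − λI)^k v = 0 for every generalised eigenvector v of λ).

  λ = 3: largest Jordan block has size 2, contributing (x − 3)^2

So m_A(x) = (x - 3)^2 = x^2 - 6*x + 9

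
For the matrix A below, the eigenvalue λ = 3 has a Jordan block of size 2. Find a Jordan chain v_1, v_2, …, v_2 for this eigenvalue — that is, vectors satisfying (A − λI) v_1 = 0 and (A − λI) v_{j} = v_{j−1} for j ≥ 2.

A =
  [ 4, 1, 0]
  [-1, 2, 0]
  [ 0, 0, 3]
A Jordan chain for λ = 3 of length 2:
v_1 = (1, -1, 0)ᵀ
v_2 = (1, 0, 0)ᵀ

Let N = A − (3)·I. We want v_2 with N^2 v_2 = 0 but N^1 v_2 ≠ 0; then v_{j-1} := N · v_j for j = 2, …, 2.

Pick v_2 = (1, 0, 0)ᵀ.
Then v_1 = N · v_2 = (1, -1, 0)ᵀ.

Sanity check: (A − (3)·I) v_1 = (0, 0, 0)ᵀ = 0. ✓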